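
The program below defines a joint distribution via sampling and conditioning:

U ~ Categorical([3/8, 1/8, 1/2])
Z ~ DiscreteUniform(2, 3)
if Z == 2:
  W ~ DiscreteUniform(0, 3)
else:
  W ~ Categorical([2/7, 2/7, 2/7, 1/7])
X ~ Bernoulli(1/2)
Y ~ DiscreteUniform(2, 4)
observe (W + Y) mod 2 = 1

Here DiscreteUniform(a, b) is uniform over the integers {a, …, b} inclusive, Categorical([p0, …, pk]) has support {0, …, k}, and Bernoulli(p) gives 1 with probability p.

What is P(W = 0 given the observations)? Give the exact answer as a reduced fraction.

Enumerate traces; 72 have nonzero weight after conditioning:
  (U=0, Z=2, W=0, X=0, Y=3) weight 1/128
  (U=0, Z=2, W=0, X=1, Y=3) weight 1/128
  (U=0, Z=2, W=1, X=0, Y=2) weight 1/128
  (U=0, Z=2, W=1, X=0, Y=4) weight 1/128
  (U=0, Z=2, W=1, X=1, Y=2) weight 1/128
  (U=0, Z=2, W=1, X=1, Y=4) weight 1/128
  (U=0, Z=2, W=2, X=0, Y=3) weight 1/128
  (U=0, Z=2, W=2, X=1, Y=3) weight 1/128
  (U=0, Z=2, W=3, X=0, Y=2) weight 1/128
  … 63 more
Group by W:
  weight(W=0) = 5/56
  weight(W=1) = 5/28
  weight(W=2) = 5/56
  weight(W=3) = 11/84
Total weight = 5/56 + 5/28 + 5/56 + 11/84 = 41/84
P(W=0 | obs) = 5/56 / 41/84 = 15/82
P(W=1 | obs) = 5/28 / 41/84 = 15/41
P(W=2 | obs) = 5/56 / 41/84 = 15/82
P(W=3 | obs) = 11/84 / 41/84 = 11/41

P(W = 0 | obs) = 15/82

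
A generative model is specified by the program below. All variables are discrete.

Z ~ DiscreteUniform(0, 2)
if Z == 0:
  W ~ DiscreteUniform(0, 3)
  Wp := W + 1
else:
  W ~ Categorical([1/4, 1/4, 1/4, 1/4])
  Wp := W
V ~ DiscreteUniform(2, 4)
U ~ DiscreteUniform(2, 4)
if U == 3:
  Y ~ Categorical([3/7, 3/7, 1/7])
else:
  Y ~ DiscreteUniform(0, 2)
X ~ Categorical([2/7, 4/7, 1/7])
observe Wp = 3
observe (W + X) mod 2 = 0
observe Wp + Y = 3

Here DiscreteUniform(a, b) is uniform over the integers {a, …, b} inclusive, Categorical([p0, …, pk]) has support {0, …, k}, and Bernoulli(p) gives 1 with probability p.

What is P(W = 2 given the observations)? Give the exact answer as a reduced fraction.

Enumerate traces; 36 have nonzero weight after conditioning:
  (Z=0, W=2, V=2, U=2, Y=0, X=0) weight 1/1134
  (Z=0, W=2, V=2, U=2, Y=0, X=2) weight 1/2268
  (Z=0, W=2, V=2, U=3, Y=0, X=0) weight 1/882
  (Z=0, W=2, V=2, U=3, Y=0, X=2) weight 1/1764
  (Z=0, W=2, V=2, U=4, Y=0, X=0) weight 1/1134
  (Z=0, W=2, V=2, U=4, Y=0, X=2) weight 1/2268
  (Z=0, W=2, V=3, U=2, Y=0, X=0) weight 1/1134
  (Z=0, W=2, V=3, U=2, Y=0, X=2) weight 1/2268
  (Z=1, W=3, V=2, U=2, Y=0, X=1) weight 1/567
  … 27 more
Group by W:
  weight(W=2) = 23/1764
  weight(W=3) = 46/1323
Total weight = 23/1764 + 46/1323 = 253/5292
P(W=2 | obs) = 23/1764 / 253/5292 = 3/11
P(W=3 | obs) = 46/1323 / 253/5292 = 8/11

P(W = 2 | obs) = 3/11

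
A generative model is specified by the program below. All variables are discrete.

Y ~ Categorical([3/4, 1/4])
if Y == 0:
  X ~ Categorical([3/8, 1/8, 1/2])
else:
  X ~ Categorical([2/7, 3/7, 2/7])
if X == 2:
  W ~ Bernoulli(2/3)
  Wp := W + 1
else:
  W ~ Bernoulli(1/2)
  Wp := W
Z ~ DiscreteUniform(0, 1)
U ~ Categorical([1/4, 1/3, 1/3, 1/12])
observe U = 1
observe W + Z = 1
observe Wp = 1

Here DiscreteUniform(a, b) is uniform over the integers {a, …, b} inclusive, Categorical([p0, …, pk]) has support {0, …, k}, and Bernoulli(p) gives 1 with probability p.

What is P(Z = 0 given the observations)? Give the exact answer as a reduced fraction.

P(Z = 0 | obs) = 93/143

Enumerate traces; 6 have nonzero weight after conditioning:
  (Y=0, X=0, W=1, Z=0, U=1) weight 3/128
  (Y=0, X=1, W=1, Z=0, U=1) weight 1/128
  (Y=0, X=2, W=0, Z=1, U=1) weight 1/48
  (Y=1, X=0, W=1, Z=0, U=1) weight 1/168
  (Y=1, X=1, W=1, Z=0, U=1) weight 1/112
  (Y=1, X=2, W=0, Z=1, U=1) weight 1/252
Group by Z:
  weight(Z=0) = 31/672
  weight(Z=1) = 25/1008
Total weight = 31/672 + 25/1008 = 143/2016
P(Z=0 | obs) = 31/672 / 143/2016 = 93/143
P(Z=1 | obs) = 25/1008 / 143/2016 = 50/143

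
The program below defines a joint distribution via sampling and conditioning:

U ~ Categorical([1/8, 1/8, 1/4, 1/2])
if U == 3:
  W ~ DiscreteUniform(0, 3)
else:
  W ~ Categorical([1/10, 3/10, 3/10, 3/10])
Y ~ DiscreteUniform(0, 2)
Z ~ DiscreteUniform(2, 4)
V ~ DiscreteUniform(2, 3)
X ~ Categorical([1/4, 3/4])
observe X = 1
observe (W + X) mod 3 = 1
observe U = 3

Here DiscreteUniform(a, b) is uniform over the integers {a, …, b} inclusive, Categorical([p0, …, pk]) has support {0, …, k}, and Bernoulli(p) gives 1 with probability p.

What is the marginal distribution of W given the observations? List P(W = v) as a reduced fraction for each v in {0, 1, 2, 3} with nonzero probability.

P(W=0) = 1/2, P(W=3) = 1/2

Enumerate traces; 36 have nonzero weight after conditioning:
  (U=3, W=0, Y=0, Z=2, V=2, X=1) weight 1/192
  (U=3, W=0, Y=0, Z=2, V=3, X=1) weight 1/192
  (U=3, W=0, Y=0, Z=3, V=2, X=1) weight 1/192
  (U=3, W=0, Y=0, Z=3, V=3, X=1) weight 1/192
  (U=3, W=0, Y=0, Z=4, V=2, X=1) weight 1/192
  (U=3, W=0, Y=0, Z=4, V=3, X=1) weight 1/192
  (U=3, W=0, Y=1, Z=2, V=2, X=1) weight 1/192
  (U=3, W=0, Y=1, Z=2, V=3, X=1) weight 1/192
  (U=3, W=3, Y=0, Z=2, V=2, X=1) weight 1/192
  … 27 more
Group by W:
  weight(W=0) = 3/32
  weight(W=3) = 3/32
Total weight = 3/32 + 3/32 = 3/16
P(W=0 | obs) = 3/32 / 3/16 = 1/2
P(W=3 | obs) = 3/32 / 3/16 = 1/2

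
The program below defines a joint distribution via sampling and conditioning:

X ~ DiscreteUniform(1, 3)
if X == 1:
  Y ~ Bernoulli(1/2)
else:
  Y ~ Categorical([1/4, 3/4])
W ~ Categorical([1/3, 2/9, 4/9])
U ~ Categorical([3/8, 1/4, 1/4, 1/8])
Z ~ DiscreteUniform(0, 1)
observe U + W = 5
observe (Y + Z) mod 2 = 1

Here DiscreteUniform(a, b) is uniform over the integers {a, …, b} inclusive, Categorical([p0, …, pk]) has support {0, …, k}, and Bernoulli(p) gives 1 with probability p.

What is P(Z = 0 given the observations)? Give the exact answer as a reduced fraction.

Enumerate traces; 6 have nonzero weight after conditioning:
  (X=1, Y=0, W=2, U=3, Z=1) weight 1/216
  (X=1, Y=1, W=2, U=3, Z=0) weight 1/216
  (X=2, Y=0, W=2, U=3, Z=1) weight 1/432
  (X=2, Y=1, W=2, U=3, Z=0) weight 1/144
  (X=3, Y=0, W=2, U=3, Z=1) weight 1/432
  (X=3, Y=1, W=2, U=3, Z=0) weight 1/144
Group by Z:
  weight(Z=0) = 1/54
  weight(Z=1) = 1/108
Total weight = 1/54 + 1/108 = 1/36
P(Z=0 | obs) = 1/54 / 1/36 = 2/3
P(Z=1 | obs) = 1/108 / 1/36 = 1/3

P(Z = 0 | obs) = 2/3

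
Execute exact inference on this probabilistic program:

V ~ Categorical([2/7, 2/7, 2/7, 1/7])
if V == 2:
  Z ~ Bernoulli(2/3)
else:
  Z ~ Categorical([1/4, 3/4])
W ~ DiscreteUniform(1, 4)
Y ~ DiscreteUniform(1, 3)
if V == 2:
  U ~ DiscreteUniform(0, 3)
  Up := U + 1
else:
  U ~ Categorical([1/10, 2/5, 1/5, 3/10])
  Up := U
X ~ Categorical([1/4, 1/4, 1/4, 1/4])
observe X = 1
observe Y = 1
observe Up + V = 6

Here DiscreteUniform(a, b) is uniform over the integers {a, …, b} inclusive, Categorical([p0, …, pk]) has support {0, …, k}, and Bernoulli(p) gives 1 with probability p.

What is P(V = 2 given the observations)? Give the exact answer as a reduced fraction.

Enumerate traces; 16 have nonzero weight after conditioning:
  (V=2, Z=0, W=1, Y=1, U=3, X=1) weight 1/2016
  (V=2, Z=0, W=2, Y=1, U=3, X=1) weight 1/2016
  (V=2, Z=0, W=3, Y=1, U=3, X=1) weight 1/2016
  (V=2, Z=0, W=4, Y=1, U=3, X=1) weight 1/2016
  (V=2, Z=1, W=1, Y=1, U=3, X=1) weight 1/1008
  (V=2, Z=1, W=2, Y=1, U=3, X=1) weight 1/1008
  (V=2, Z=1, W=3, Y=1, U=3, X=1) weight 1/1008
  (V=2, Z=1, W=4, Y=1, U=3, X=1) weight 1/1008
  (V=3, Z=0, W=1, Y=1, U=3, X=1) weight 1/4480
  … 7 more
Group by V:
  weight(V=2) = 1/168
  weight(V=3) = 1/280
Total weight = 1/168 + 1/280 = 1/105
P(V=2 | obs) = 1/168 / 1/105 = 5/8
P(V=3 | obs) = 1/280 / 1/105 = 3/8

P(V = 2 | obs) = 5/8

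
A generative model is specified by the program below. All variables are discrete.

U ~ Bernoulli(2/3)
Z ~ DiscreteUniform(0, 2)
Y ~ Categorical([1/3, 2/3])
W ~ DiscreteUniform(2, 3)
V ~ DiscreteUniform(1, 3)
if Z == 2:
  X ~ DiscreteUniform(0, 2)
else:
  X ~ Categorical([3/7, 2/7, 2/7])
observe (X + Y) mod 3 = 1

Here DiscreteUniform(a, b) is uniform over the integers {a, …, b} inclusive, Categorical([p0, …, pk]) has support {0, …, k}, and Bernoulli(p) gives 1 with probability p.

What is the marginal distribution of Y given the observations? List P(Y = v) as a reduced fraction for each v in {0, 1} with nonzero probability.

P(Y=0) = 19/69, P(Y=1) = 50/69

Enumerate traces; 72 have nonzero weight after conditioning:
  (U=0, Z=0, Y=0, W=2, V=1, X=1) weight 1/567
  (U=0, Z=0, Y=0, W=2, V=2, X=1) weight 1/567
  (U=0, Z=0, Y=0, W=2, V=3, X=1) weight 1/567
  (U=0, Z=0, Y=0, W=3, V=1, X=1) weight 1/567
  (U=0, Z=0, Y=0, W=3, V=2, X=1) weight 1/567
  (U=0, Z=0, Y=0, W=3, V=3, X=1) weight 1/567
  (U=0, Z=0, Y=1, W=2, V=1, X=0) weight 1/189
  (U=0, Z=0, Y=1, W=2, V=2, X=0) weight 1/189
  … 64 more
Group by Y:
  weight(Y=0) = 19/189
  weight(Y=1) = 50/189
Total weight = 19/189 + 50/189 = 23/63
P(Y=0 | obs) = 19/189 / 23/63 = 19/69
P(Y=1 | obs) = 50/189 / 23/63 = 50/69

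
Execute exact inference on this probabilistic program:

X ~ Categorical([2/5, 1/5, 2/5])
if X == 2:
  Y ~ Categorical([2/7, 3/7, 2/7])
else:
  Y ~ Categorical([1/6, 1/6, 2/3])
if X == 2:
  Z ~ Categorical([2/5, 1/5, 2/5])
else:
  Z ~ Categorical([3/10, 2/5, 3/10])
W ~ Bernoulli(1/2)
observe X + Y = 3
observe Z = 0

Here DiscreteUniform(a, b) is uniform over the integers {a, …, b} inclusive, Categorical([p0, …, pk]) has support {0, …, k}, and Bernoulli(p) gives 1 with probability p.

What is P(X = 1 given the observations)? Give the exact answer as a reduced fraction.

P(X = 1 | obs) = 7/19

Enumerate traces; 4 have nonzero weight after conditioning:
  (X=1, Y=2, Z=0, W=0) weight 1/50
  (X=1, Y=2, Z=0, W=1) weight 1/50
  (X=2, Y=1, Z=0, W=0) weight 6/175
  (X=2, Y=1, Z=0, W=1) weight 6/175
Group by X:
  weight(X=1) = 1/25
  weight(X=2) = 12/175
Total weight = 1/25 + 12/175 = 19/175
P(X=1 | obs) = 1/25 / 19/175 = 7/19
P(X=2 | obs) = 12/175 / 19/175 = 12/19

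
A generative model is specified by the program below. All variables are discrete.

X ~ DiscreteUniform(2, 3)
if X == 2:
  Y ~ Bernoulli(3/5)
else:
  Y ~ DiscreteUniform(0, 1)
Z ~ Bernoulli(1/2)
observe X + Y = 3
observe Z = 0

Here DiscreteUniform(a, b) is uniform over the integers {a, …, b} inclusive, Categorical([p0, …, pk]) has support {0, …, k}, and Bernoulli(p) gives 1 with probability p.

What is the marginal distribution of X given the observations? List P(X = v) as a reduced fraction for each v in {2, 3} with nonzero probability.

Enumerate traces; 2 have nonzero weight after conditioning:
  (X=2, Y=1, Z=0) weight 3/20
  (X=3, Y=0, Z=0) weight 1/8
Group by X:
  weight(X=2) = 3/20
  weight(X=3) = 1/8
Total weight = 3/20 + 1/8 = 11/40
P(X=2 | obs) = 3/20 / 11/40 = 6/11
P(X=3 | obs) = 1/8 / 11/40 = 5/11

P(X=2) = 6/11, P(X=3) = 5/11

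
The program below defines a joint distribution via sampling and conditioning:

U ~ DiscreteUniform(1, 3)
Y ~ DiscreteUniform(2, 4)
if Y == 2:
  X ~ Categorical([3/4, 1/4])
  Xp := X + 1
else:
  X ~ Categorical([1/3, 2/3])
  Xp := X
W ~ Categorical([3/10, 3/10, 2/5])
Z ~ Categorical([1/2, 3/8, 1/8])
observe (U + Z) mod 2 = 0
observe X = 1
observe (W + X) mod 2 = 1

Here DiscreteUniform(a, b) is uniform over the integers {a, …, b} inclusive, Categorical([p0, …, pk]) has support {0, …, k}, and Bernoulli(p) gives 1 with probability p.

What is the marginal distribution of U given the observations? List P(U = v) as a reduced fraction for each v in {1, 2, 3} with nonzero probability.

P(U=1) = 3/11, P(U=2) = 5/11, P(U=3) = 3/11

Enumerate traces; 24 have nonzero weight after conditioning:
  (U=1, Y=2, X=1, W=0, Z=1) weight 1/320
  (U=1, Y=2, X=1, W=2, Z=1) weight 1/240
  (U=1, Y=3, X=1, W=0, Z=1) weight 1/120
  (U=1, Y=3, X=1, W=2, Z=1) weight 1/90
  (U=1, Y=4, X=1, W=0, Z=1) weight 1/120
  (U=1, Y=4, X=1, W=2, Z=1) weight 1/90
  (U=2, Y=2, X=1, W=0, Z=0) weight 1/240
  (U=2, Y=2, X=1, W=0, Z=2) weight 1/960
  (U=3, Y=2, X=1, W=0, Z=1) weight 1/320
  … 15 more
Group by U:
  weight(U=1) = 133/2880
  weight(U=2) = 133/1728
  weight(U=3) = 133/2880
Total weight = 133/2880 + 133/1728 + 133/2880 = 1463/8640
P(U=1 | obs) = 133/2880 / 1463/8640 = 3/11
P(U=2 | obs) = 133/1728 / 1463/8640 = 5/11
P(U=3 | obs) = 133/2880 / 1463/8640 = 3/11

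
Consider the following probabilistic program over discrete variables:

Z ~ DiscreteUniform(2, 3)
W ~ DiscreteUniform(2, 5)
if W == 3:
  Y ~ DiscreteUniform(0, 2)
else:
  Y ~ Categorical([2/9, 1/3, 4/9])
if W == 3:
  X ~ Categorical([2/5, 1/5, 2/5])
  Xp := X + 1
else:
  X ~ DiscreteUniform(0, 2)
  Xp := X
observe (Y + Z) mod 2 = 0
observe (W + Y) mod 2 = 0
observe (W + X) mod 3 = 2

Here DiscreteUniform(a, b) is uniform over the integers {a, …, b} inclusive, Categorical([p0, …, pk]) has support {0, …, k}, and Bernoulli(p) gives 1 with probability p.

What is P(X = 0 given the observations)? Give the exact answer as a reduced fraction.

P(X = 0 | obs) = 15/31

Enumerate traces; 6 have nonzero weight after conditioning:
  (Z=2, W=2, Y=0, X=0) weight 1/108
  (Z=2, W=2, Y=2, X=0) weight 1/54
  (Z=2, W=4, Y=0, X=1) weight 1/108
  (Z=2, W=4, Y=2, X=1) weight 1/54
  (Z=3, W=3, Y=1, X=2) weight 1/60
  (Z=3, W=5, Y=1, X=0) weight 1/72
Group by X:
  weight(X=0) = 1/24
  weight(X=1) = 1/36
  weight(X=2) = 1/60
Total weight = 1/24 + 1/36 + 1/60 = 31/360
P(X=0 | obs) = 1/24 / 31/360 = 15/31
P(X=1 | obs) = 1/36 / 31/360 = 10/31
P(X=2 | obs) = 1/60 / 31/360 = 6/31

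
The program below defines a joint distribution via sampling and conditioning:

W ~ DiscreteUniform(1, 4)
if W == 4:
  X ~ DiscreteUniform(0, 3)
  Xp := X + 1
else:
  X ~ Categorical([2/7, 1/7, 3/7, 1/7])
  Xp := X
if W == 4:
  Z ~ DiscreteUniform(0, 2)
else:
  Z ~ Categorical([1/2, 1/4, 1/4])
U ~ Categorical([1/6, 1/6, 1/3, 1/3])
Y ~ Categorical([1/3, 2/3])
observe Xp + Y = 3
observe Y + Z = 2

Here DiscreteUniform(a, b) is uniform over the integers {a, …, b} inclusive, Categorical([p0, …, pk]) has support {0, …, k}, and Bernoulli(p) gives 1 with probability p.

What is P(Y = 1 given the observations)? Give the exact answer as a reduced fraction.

Enumerate traces; 32 have nonzero weight after conditioning:
  (W=1, X=2, Z=1, U=0, Y=1) weight 1/336
  (W=1, X=2, Z=1, U=1, Y=1) weight 1/336
  (W=1, X=2, Z=1, U=2, Y=1) weight 1/168
  (W=1, X=2, Z=1, U=3, Y=1) weight 1/168
  (W=1, X=3, Z=2, U=0, Y=0) weight 1/2016
  (W=1, X=3, Z=2, U=1, Y=0) weight 1/2016
  (W=1, X=3, Z=2, U=2, Y=0) weight 1/1008
  (W=1, X=3, Z=2, U=3, Y=0) weight 1/1008
  … 24 more
Group by Y:
  weight(Y=0) = 1/63
  weight(Y=1) = 17/252
Total weight = 1/63 + 17/252 = 1/12
P(Y=0 | obs) = 1/63 / 1/12 = 4/21
P(Y=1 | obs) = 17/252 / 1/12 = 17/21

P(Y = 1 | obs) = 17/21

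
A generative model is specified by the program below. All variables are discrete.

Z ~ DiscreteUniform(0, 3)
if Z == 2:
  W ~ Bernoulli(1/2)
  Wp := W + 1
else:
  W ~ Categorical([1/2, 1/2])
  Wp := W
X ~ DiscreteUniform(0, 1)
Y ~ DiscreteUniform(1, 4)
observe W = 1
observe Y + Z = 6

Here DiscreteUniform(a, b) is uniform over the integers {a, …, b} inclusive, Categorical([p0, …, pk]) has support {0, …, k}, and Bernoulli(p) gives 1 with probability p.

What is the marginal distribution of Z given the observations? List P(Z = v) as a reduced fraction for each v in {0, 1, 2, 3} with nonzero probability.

Enumerate traces; 4 have nonzero weight after conditioning:
  (Z=2, W=1, X=0, Y=4) weight 1/64
  (Z=2, W=1, X=1, Y=4) weight 1/64
  (Z=3, W=1, X=0, Y=3) weight 1/64
  (Z=3, W=1, X=1, Y=3) weight 1/64
Group by Z:
  weight(Z=2) = 1/32
  weight(Z=3) = 1/32
Total weight = 1/32 + 1/32 = 1/16
P(Z=2 | obs) = 1/32 / 1/16 = 1/2
P(Z=3 | obs) = 1/32 / 1/16 = 1/2

P(Z=2) = 1/2, P(Z=3) = 1/2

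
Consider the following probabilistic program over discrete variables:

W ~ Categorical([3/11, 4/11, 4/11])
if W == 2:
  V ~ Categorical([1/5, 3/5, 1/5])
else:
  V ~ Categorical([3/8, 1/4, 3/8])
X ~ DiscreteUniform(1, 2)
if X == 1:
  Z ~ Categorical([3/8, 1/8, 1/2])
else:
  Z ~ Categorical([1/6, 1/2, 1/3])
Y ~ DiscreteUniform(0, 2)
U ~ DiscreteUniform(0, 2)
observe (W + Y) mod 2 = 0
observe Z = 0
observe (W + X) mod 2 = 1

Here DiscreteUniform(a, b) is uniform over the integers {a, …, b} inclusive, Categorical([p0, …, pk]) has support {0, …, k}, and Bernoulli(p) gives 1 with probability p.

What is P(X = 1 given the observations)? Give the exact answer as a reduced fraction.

P(X = 1 | obs) = 63/71

Enumerate traces; 45 have nonzero weight after conditioning:
  (W=0, V=0, X=1, Z=0, Y=0, U=0) weight 3/1408
  (W=0, V=0, X=1, Z=0, Y=0, U=1) weight 3/1408
  (W=0, V=0, X=1, Z=0, Y=0, U=2) weight 3/1408
  (W=0, V=0, X=1, Z=0, Y=2, U=0) weight 3/1408
  (W=0, V=0, X=1, Z=0, Y=2, U=1) weight 3/1408
  (W=0, V=0, X=1, Z=0, Y=2, U=2) weight 3/1408
  (W=0, V=1, X=1, Z=0, Y=0, U=0) weight 1/704
  (W=0, V=1, X=1, Z=0, Y=0, U=1) weight 1/704
  (W=1, V=0, X=2, Z=0, Y=1, U=0) weight 1/792
  … 36 more
Group by X:
  weight(X=1) = 7/88
  weight(X=2) = 1/99
Total weight = 7/88 + 1/99 = 71/792
P(X=1 | obs) = 7/88 / 71/792 = 63/71
P(X=2 | obs) = 1/99 / 71/792 = 8/71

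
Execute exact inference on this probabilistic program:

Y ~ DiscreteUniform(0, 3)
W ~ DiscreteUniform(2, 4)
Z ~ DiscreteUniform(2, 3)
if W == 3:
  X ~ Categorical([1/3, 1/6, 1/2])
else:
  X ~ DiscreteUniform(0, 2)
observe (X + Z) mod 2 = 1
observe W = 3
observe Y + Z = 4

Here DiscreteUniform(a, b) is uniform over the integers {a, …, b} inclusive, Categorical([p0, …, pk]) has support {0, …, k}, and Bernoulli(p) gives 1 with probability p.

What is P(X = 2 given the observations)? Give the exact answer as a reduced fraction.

P(X = 2 | obs) = 1/2

Enumerate traces; 3 have nonzero weight after conditioning:
  (Y=1, W=3, Z=3, X=0) weight 1/72
  (Y=1, W=3, Z=3, X=2) weight 1/48
  (Y=2, W=3, Z=2, X=1) weight 1/144
Group by X:
  weight(X=0) = 1/72
  weight(X=1) = 1/144
  weight(X=2) = 1/48
Total weight = 1/72 + 1/144 + 1/48 = 1/24
P(X=0 | obs) = 1/72 / 1/24 = 1/3
P(X=1 | obs) = 1/144 / 1/24 = 1/6
P(X=2 | obs) = 1/48 / 1/24 = 1/2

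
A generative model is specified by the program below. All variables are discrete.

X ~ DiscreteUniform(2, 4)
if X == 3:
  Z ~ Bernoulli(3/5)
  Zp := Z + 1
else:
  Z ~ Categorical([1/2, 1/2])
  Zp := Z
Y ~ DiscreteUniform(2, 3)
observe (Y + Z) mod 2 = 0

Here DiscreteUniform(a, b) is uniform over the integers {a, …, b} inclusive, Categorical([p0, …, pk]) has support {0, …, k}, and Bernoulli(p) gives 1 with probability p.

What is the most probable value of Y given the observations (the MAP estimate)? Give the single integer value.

Enumerate traces; 6 have nonzero weight after conditioning:
  (X=2, Z=0, Y=2) weight 1/12
  (X=2, Z=1, Y=3) weight 1/12
  (X=3, Z=0, Y=2) weight 1/15
  (X=3, Z=1, Y=3) weight 1/10
  (X=4, Z=0, Y=2) weight 1/12
  (X=4, Z=1, Y=3) weight 1/12
Group by Y:
  weight(Y=2) = 7/30
  weight(Y=3) = 4/15
Total weight = 7/30 + 4/15 = 1/2
P(Y=2 | obs) = 7/30 / 1/2 = 7/15
P(Y=3 | obs) = 4/15 / 1/2 = 8/15
argmax = 3

argmax_v P(Y = v | obs) = 3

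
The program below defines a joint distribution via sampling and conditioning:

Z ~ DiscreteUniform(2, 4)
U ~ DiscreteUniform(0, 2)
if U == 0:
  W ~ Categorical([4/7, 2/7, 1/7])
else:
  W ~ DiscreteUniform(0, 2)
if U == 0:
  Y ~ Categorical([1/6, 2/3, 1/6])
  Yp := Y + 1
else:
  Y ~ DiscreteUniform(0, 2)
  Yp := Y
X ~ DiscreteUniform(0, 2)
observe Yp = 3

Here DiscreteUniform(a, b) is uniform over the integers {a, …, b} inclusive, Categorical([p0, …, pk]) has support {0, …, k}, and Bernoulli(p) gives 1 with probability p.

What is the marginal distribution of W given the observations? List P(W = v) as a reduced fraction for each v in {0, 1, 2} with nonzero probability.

Enumerate traces; 27 have nonzero weight after conditioning:
  (Z=2, U=0, W=0, Y=2, X=0) weight 2/567
  (Z=2, U=0, W=0, Y=2, X=1) weight 2/567
  (Z=2, U=0, W=0, Y=2, X=2) weight 2/567
  (Z=2, U=0, W=1, Y=2, X=0) weight 1/567
  (Z=2, U=0, W=1, Y=2, X=1) weight 1/567
  (Z=2, U=0, W=1, Y=2, X=2) weight 1/567
  (Z=2, U=0, W=2, Y=2, X=0) weight 1/1134
  (Z=2, U=0, W=2, Y=2, X=1) weight 1/1134
  … 19 more
Group by W:
  weight(W=0) = 2/63
  weight(W=1) = 1/63
  weight(W=2) = 1/126
Total weight = 2/63 + 1/63 + 1/126 = 1/18
P(W=0 | obs) = 2/63 / 1/18 = 4/7
P(W=1 | obs) = 1/63 / 1/18 = 2/7
P(W=2 | obs) = 1/126 / 1/18 = 1/7

P(W=0) = 4/7, P(W=1) = 2/7, P(W=2) = 1/7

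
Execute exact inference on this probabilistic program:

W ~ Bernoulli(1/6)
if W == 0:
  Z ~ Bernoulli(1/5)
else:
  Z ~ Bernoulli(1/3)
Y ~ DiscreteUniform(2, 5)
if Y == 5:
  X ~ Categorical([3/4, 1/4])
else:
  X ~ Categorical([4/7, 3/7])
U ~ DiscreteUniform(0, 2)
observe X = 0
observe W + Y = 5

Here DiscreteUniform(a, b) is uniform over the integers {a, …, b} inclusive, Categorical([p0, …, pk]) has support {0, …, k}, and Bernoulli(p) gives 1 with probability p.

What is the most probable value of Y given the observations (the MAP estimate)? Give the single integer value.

Enumerate traces; 12 have nonzero weight after conditioning:
  (W=0, Z=0, Y=5, X=0, U=0) weight 1/24
  (W=0, Z=0, Y=5, X=0, U=1) weight 1/24
  (W=0, Z=0, Y=5, X=0, U=2) weight 1/24
  (W=0, Z=1, Y=5, X=0, U=0) weight 1/96
  (W=0, Z=1, Y=5, X=0, U=1) weight 1/96
  (W=0, Z=1, Y=5, X=0, U=2) weight 1/96
  (W=1, Z=0, Y=4, X=0, U=0) weight 1/189
  (W=1, Z=0, Y=4, X=0, U=1) weight 1/189
  … 4 more
Group by Y:
  weight(Y=4) = 1/42
  weight(Y=5) = 5/32
Total weight = 1/42 + 5/32 = 121/672
P(Y=4 | obs) = 1/42 / 121/672 = 16/121
P(Y=5 | obs) = 5/32 / 121/672 = 105/121
argmax = 5

argmax_v P(Y = v | obs) = 5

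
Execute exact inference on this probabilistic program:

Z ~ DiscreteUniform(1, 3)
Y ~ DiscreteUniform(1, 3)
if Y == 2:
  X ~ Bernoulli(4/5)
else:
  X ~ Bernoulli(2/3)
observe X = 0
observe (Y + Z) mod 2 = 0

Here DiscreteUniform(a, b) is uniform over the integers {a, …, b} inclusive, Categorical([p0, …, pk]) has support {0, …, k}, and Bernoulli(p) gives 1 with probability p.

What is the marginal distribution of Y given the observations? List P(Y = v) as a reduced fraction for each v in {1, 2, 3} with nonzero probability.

Enumerate traces; 5 have nonzero weight after conditioning:
  (Z=1, Y=1, X=0) weight 1/27
  (Z=1, Y=3, X=0) weight 1/27
  (Z=2, Y=2, X=0) weight 1/45
  (Z=3, Y=1, X=0) weight 1/27
  (Z=3, Y=3, X=0) weight 1/27
Group by Y:
  weight(Y=1) = 2/27
  weight(Y=2) = 1/45
  weight(Y=3) = 2/27
Total weight = 2/27 + 1/45 + 2/27 = 23/135
P(Y=1 | obs) = 2/27 / 23/135 = 10/23
P(Y=2 | obs) = 1/45 / 23/135 = 3/23
P(Y=3 | obs) = 2/27 / 23/135 = 10/23

P(Y=1) = 10/23, P(Y=2) = 3/23, P(Y=3) = 10/23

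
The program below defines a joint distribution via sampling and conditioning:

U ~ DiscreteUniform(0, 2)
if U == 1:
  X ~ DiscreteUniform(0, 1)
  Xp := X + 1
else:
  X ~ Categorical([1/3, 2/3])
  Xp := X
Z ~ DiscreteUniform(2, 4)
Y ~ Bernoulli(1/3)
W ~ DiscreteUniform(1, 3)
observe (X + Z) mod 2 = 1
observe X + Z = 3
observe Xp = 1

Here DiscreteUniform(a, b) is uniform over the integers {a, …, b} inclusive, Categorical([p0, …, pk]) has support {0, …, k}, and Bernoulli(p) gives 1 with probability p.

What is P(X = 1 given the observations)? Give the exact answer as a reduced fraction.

P(X = 1 | obs) = 8/11

Enumerate traces; 18 have nonzero weight after conditioning:
  (U=0, X=1, Z=2, Y=0, W=1) weight 4/243
  (U=0, X=1, Z=2, Y=0, W=2) weight 4/243
  (U=0, X=1, Z=2, Y=0, W=3) weight 4/243
  (U=0, X=1, Z=2, Y=1, W=1) weight 2/243
  (U=0, X=1, Z=2, Y=1, W=2) weight 2/243
  (U=0, X=1, Z=2, Y=1, W=3) weight 2/243
  (U=1, X=0, Z=3, Y=0, W=1) weight 1/81
  (U=1, X=0, Z=3, Y=0, W=2) weight 1/81
  … 10 more
Group by X:
  weight(X=0) = 1/18
  weight(X=1) = 4/27
Total weight = 1/18 + 4/27 = 11/54
P(X=0 | obs) = 1/18 / 11/54 = 3/11
P(X=1 | obs) = 4/27 / 11/54 = 8/11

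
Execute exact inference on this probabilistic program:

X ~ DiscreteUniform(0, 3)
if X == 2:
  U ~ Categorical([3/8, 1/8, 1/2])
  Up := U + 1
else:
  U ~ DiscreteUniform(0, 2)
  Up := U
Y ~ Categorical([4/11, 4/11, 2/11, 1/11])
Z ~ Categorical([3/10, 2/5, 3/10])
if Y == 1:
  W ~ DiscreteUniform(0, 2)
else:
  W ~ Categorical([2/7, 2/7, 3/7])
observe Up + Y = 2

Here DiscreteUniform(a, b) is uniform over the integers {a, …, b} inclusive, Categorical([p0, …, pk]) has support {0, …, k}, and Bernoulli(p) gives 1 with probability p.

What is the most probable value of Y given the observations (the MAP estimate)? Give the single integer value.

Enumerate traces; 99 have nonzero weight after conditioning:
  (X=0, U=0, Y=2, Z=0, W=0) weight 1/770
  (X=0, U=0, Y=2, Z=0, W=1) weight 1/770
  (X=0, U=0, Y=2, Z=0, W=2) weight 3/1540
  (X=0, U=0, Y=2, Z=1, W=0) weight 2/1155
  (X=0, U=0, Y=2, Z=1, W=1) weight 2/1155
  (X=0, U=0, Y=2, Z=1, W=2) weight 1/385
  (X=0, U=0, Y=2, Z=2, W=0) weight 1/770
  (X=0, U=0, Y=2, Z=2, W=1) weight 1/770
  (X=0, U=1, Y=1, Z=0, W=0) weight 1/330
  (X=0, U=2, Y=0, Z=0, W=0) weight 1/385
  … 89 more
Group by Y:
  weight(Y=0) = 9/88
  weight(Y=1) = 1/8
  weight(Y=2) = 1/22
Total weight = 9/88 + 1/8 + 1/22 = 3/11
P(Y=0 | obs) = 9/88 / 3/11 = 3/8
P(Y=1 | obs) = 1/8 / 3/11 = 11/24
P(Y=2 | obs) = 1/22 / 3/11 = 1/6
argmax = 1

argmax_v P(Y = v | obs) = 1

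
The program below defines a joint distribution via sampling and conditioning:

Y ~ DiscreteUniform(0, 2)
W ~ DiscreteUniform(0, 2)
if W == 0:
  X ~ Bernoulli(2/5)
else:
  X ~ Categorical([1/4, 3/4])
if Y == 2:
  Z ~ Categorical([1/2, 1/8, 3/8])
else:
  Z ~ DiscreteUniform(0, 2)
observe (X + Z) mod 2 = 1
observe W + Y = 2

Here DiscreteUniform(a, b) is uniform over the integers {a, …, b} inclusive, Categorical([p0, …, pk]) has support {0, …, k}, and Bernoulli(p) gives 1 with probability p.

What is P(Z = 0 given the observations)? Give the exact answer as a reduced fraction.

Enumerate traces; 9 have nonzero weight after conditioning:
  (Y=0, W=2, X=0, Z=1) weight 1/108
  (Y=0, W=2, X=1, Z=0) weight 1/36
  (Y=0, W=2, X=1, Z=2) weight 1/36
  (Y=1, W=1, X=0, Z=1) weight 1/108
  (Y=1, W=1, X=1, Z=0) weight 1/36
  (Y=1, W=1, X=1, Z=2) weight 1/36
  (Y=2, W=0, X=0, Z=1) weight 1/120
  (Y=2, W=0, X=1, Z=0) weight 1/45
  … 1 more
Group by Z:
  weight(Z=0) = 7/90
  weight(Z=1) = 29/1080
  weight(Z=2) = 13/180
Total weight = 7/90 + 29/1080 + 13/180 = 191/1080
P(Z=0 | obs) = 7/90 / 191/1080 = 84/191
P(Z=1 | obs) = 29/1080 / 191/1080 = 29/191
P(Z=2 | obs) = 13/180 / 191/1080 = 78/191

P(Z = 0 | obs) = 84/191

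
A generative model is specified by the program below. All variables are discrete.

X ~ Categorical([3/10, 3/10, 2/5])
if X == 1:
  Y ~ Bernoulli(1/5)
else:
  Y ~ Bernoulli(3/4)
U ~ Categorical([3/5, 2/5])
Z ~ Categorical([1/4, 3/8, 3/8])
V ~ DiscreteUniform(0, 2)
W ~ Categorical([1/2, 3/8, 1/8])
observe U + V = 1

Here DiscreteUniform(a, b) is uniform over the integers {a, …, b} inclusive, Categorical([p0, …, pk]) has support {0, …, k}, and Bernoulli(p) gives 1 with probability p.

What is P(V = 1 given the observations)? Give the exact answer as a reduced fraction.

P(V = 1 | obs) = 3/5

Enumerate traces; 108 have nonzero weight after conditioning:
  (X=0, Y=0, U=0, Z=0, V=1, W=0) weight 3/1600
  (X=0, Y=0, U=0, Z=0, V=1, W=1) weight 9/6400
  (X=0, Y=0, U=0, Z=0, V=1, W=2) weight 3/6400
  (X=0, Y=0, U=0, Z=1, V=1, W=0) weight 9/3200
  (X=0, Y=0, U=0, Z=1, V=1, W=1) weight 27/12800
  (X=0, Y=0, U=0, Z=1, V=1, W=2) weight 9/12800
  (X=0, Y=0, U=0, Z=2, V=1, W=0) weight 9/3200
  (X=0, Y=0, U=0, Z=2, V=1, W=1) weight 27/12800
  (X=0, Y=0, U=1, Z=0, V=0, W=0) weight 1/800
  … 99 more
Group by V:
  weight(V=0) = 2/15
  weight(V=1) = 1/5
Total weight = 2/15 + 1/5 = 1/3
P(V=0 | obs) = 2/15 / 1/3 = 2/5
P(V=1 | obs) = 1/5 / 1/3 = 3/5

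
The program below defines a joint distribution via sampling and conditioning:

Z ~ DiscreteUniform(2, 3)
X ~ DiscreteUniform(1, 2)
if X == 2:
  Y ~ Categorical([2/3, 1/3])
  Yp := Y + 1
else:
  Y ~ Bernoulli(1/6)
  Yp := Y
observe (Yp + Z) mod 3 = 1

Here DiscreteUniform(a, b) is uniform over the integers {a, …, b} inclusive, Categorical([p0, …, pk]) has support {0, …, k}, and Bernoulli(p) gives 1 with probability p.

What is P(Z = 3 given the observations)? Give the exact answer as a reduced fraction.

Enumerate traces; 3 have nonzero weight after conditioning:
  (Z=2, X=2, Y=1) weight 1/12
  (Z=3, X=1, Y=1) weight 1/24
  (Z=3, X=2, Y=0) weight 1/6
Group by Z:
  weight(Z=2) = 1/12
  weight(Z=3) = 5/24
Total weight = 1/12 + 5/24 = 7/24
P(Z=2 | obs) = 1/12 / 7/24 = 2/7
P(Z=3 | obs) = 5/24 / 7/24 = 5/7

P(Z = 3 | obs) = 5/7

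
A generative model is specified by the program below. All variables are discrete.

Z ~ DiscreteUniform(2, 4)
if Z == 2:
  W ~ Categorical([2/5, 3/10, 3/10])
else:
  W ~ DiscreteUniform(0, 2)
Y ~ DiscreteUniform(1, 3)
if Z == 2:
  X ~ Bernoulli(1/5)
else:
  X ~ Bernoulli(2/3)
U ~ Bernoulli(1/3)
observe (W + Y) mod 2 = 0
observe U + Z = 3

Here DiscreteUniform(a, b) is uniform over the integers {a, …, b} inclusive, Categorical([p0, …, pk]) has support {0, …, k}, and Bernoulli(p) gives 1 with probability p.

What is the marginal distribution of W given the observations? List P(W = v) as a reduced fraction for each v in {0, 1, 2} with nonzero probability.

Enumerate traces; 16 have nonzero weight after conditioning:
  (Z=2, W=0, Y=2, X=0, U=1) weight 8/675
  (Z=2, W=0, Y=2, X=1, U=1) weight 2/675
  (Z=2, W=1, Y=1, X=0, U=1) weight 2/225
  (Z=2, W=1, Y=1, X=1, U=1) weight 1/450
  (Z=2, W=1, Y=3, X=0, U=1) weight 2/225
  (Z=2, W=1, Y=3, X=1, U=1) weight 1/450
  (Z=2, W=2, Y=2, X=0, U=1) weight 2/225
  (Z=2, W=2, Y=2, X=1, U=1) weight 1/450
  … 8 more
Group by W:
  weight(W=0) = 16/405
  weight(W=1) = 29/405
  weight(W=2) = 29/810
Total weight = 16/405 + 29/405 + 29/810 = 119/810
P(W=0 | obs) = 16/405 / 119/810 = 32/119
P(W=1 | obs) = 29/405 / 119/810 = 58/119
P(W=2 | obs) = 29/810 / 119/810 = 29/119

P(W=0) = 32/119, P(W=1) = 58/119, P(W=2) = 29/119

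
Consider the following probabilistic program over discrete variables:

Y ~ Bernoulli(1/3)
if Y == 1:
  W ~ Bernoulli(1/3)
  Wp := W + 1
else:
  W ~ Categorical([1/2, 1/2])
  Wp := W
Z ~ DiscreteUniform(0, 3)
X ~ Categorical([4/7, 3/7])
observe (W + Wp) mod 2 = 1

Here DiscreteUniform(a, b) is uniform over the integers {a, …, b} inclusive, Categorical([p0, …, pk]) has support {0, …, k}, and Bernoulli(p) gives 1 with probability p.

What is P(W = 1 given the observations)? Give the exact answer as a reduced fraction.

P(W = 1 | obs) = 1/3

Enumerate traces; 16 have nonzero weight after conditioning:
  (Y=1, W=0, Z=0, X=0) weight 2/63
  (Y=1, W=0, Z=0, X=1) weight 1/42
  (Y=1, W=0, Z=1, X=0) weight 2/63
  (Y=1, W=0, Z=1, X=1) weight 1/42
  (Y=1, W=0, Z=2, X=0) weight 2/63
  (Y=1, W=0, Z=2, X=1) weight 1/42
  (Y=1, W=0, Z=3, X=0) weight 2/63
  (Y=1, W=0, Z=3, X=1) weight 1/42
  (Y=1, W=1, Z=0, X=0) weight 1/63
  … 7 more
Group by W:
  weight(W=0) = 2/9
  weight(W=1) = 1/9
Total weight = 2/9 + 1/9 = 1/3
P(W=0 | obs) = 2/9 / 1/3 = 2/3
P(W=1 | obs) = 1/9 / 1/3 = 1/3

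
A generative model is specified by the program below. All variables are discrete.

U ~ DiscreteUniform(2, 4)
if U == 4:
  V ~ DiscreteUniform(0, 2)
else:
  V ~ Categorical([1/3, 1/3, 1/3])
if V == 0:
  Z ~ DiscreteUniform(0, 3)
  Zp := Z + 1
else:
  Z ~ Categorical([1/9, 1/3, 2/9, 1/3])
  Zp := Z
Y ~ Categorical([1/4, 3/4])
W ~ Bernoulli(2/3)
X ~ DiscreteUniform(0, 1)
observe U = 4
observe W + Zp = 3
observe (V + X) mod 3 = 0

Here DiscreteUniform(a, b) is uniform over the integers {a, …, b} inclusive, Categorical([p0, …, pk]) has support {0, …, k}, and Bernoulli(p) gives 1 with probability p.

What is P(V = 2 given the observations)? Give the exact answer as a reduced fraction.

P(V = 2 | obs) = 28/55

Enumerate traces; 8 have nonzero weight after conditioning:
  (U=4, V=0, Z=1, Y=0, W=1, X=0) weight 1/432
  (U=4, V=0, Z=1, Y=1, W=1, X=0) weight 1/144
  (U=4, V=0, Z=2, Y=0, W=0, X=0) weight 1/864
  (U=4, V=0, Z=2, Y=1, W=0, X=0) weight 1/288
  (U=4, V=2, Z=2, Y=0, W=1, X=1) weight 1/486
  (U=4, V=2, Z=2, Y=1, W=1, X=1) weight 1/162
  (U=4, V=2, Z=3, Y=0, W=0, X=1) weight 1/648
  (U=4, V=2, Z=3, Y=1, W=0, X=1) weight 1/216
Group by V:
  weight(V=0) = 1/72
  weight(V=2) = 7/486
Total weight = 1/72 + 7/486 = 55/1944
P(V=0 | obs) = 1/72 / 55/1944 = 27/55
P(V=2 | obs) = 7/486 / 55/1944 = 28/55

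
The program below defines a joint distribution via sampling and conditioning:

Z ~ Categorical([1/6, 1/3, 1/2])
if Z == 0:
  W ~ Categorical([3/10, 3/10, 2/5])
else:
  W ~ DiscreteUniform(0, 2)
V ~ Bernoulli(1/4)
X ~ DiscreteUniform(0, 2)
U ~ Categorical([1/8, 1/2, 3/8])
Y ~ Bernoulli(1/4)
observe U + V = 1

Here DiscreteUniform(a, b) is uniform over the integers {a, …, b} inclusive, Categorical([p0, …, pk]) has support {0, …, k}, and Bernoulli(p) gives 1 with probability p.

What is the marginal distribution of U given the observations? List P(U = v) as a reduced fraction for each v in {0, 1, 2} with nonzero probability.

P(U=0) = 1/13, P(U=1) = 12/13

Enumerate traces; 108 have nonzero weight after conditioning:
  (Z=0, W=0, V=0, X=0, U=1, Y=0) weight 3/640
  (Z=0, W=0, V=0, X=0, U=1, Y=1) weight 1/640
  (Z=0, W=0, V=0, X=1, U=1, Y=0) weight 3/640
  (Z=0, W=0, V=0, X=1, U=1, Y=1) weight 1/640
  (Z=0, W=0, V=0, X=2, U=1, Y=0) weight 3/640
  (Z=0, W=0, V=0, X=2, U=1, Y=1) weight 1/640
  (Z=0, W=0, V=1, X=0, U=0, Y=0) weight 1/2560
  (Z=0, W=0, V=1, X=0, U=0, Y=1) weight 1/7680
  … 100 more
Group by U:
  weight(U=0) = 1/32
  weight(U=1) = 3/8
Total weight = 1/32 + 3/8 = 13/32
P(U=0 | obs) = 1/32 / 13/32 = 1/13
P(U=1 | obs) = 3/8 / 13/32 = 12/13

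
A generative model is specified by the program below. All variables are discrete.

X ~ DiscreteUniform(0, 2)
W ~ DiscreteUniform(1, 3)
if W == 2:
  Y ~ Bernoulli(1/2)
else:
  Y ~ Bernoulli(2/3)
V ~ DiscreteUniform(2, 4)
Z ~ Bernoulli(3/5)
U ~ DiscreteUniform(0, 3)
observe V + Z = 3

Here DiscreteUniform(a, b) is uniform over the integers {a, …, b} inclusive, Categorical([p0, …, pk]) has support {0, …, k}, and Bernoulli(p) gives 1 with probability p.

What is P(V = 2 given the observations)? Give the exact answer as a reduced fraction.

P(V = 2 | obs) = 3/5

Enumerate traces; 144 have nonzero weight after conditioning:
  (X=0, W=1, Y=0, V=2, Z=1, U=0) weight 1/540
  (X=0, W=1, Y=0, V=2, Z=1, U=1) weight 1/540
  (X=0, W=1, Y=0, V=2, Z=1, U=2) weight 1/540
  (X=0, W=1, Y=0, V=2, Z=1, U=3) weight 1/540
  (X=0, W=1, Y=0, V=3, Z=0, U=0) weight 1/810
  (X=0, W=1, Y=0, V=3, Z=0, U=1) weight 1/810
  (X=0, W=1, Y=0, V=3, Z=0, U=2) weight 1/810
  (X=0, W=1, Y=0, V=3, Z=0, U=3) weight 1/810
  … 136 more
Group by V:
  weight(V=2) = 1/5
  weight(V=3) = 2/15
Total weight = 1/5 + 2/15 = 1/3
P(V=2 | obs) = 1/5 / 1/3 = 3/5
P(V=3 | obs) = 2/15 / 1/3 = 2/5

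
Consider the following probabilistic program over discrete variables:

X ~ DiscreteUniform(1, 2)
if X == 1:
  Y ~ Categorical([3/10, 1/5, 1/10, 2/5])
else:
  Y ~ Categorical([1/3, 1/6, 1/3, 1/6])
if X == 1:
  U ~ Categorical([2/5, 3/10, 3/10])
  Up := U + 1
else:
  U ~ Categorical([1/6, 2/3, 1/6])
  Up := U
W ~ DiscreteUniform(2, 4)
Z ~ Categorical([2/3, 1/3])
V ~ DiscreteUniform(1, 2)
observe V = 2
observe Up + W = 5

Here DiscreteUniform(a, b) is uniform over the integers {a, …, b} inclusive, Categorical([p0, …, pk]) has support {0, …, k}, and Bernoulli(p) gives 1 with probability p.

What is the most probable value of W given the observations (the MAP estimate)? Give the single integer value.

Enumerate traces; 40 have nonzero weight after conditioning:
  (X=1, Y=0, U=0, W=4, Z=0, V=2) weight 1/150
  (X=1, Y=0, U=0, W=4, Z=1, V=2) weight 1/300
  (X=1, Y=0, U=1, W=3, Z=0, V=2) weight 1/200
  (X=1, Y=0, U=1, W=3, Z=1, V=2) weight 1/400
  (X=1, Y=0, U=2, W=2, Z=0, V=2) weight 1/200
  (X=1, Y=0, U=2, W=2, Z=1, V=2) weight 1/400
  (X=1, Y=1, U=0, W=4, Z=0, V=2) weight 1/225
  (X=1, Y=1, U=0, W=4, Z=1, V=2) weight 1/450
  … 32 more
Group by W:
  weight(W=2) = 1/40
  weight(W=3) = 7/180
  weight(W=4) = 4/45
Total weight = 1/40 + 7/180 + 4/45 = 11/72
P(W=2 | obs) = 1/40 / 11/72 = 9/55
P(W=3 | obs) = 7/180 / 11/72 = 14/55
P(W=4 | obs) = 4/45 / 11/72 = 32/55
argmax = 4

argmax_v P(W = v | obs) = 4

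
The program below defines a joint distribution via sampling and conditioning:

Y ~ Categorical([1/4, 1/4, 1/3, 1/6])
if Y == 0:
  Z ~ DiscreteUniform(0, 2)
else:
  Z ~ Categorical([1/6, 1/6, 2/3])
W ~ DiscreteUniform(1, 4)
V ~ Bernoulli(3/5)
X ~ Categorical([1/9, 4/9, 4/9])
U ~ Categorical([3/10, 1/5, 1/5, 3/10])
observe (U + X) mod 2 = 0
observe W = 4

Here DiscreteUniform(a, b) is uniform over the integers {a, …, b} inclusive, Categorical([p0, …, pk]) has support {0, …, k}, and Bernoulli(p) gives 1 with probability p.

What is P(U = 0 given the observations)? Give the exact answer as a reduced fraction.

Enumerate traces; 144 have nonzero weight after conditioning:
  (Y=0, Z=0, W=4, V=0, X=0, U=0) weight 1/3600
  (Y=0, Z=0, W=4, V=0, X=0, U=2) weight 1/5400
  (Y=0, Z=0, W=4, V=0, X=1, U=1) weight 1/1350
  (Y=0, Z=0, W=4, V=0, X=1, U=3) weight 1/900
  (Y=0, Z=0, W=4, V=0, X=2, U=0) weight 1/900
  (Y=0, Z=0, W=4, V=0, X=2, U=2) weight 1/1350
  (Y=0, Z=0, W=4, V=1, X=0, U=0) weight 1/2400
  (Y=0, Z=0, W=4, V=1, X=0, U=2) weight 1/3600
  … 136 more
Group by U:
  weight(U=0) = 1/24
  weight(U=1) = 1/45
  weight(U=2) = 1/36
  weight(U=3) = 1/30
Total weight = 1/24 + 1/45 + 1/36 + 1/30 = 1/8
P(U=0 | obs) = 1/24 / 1/8 = 1/3
P(U=1 | obs) = 1/45 / 1/8 = 8/45
P(U=2 | obs) = 1/36 / 1/8 = 2/9
P(U=3 | obs) = 1/30 / 1/8 = 4/15

P(U = 0 | obs) = 1/3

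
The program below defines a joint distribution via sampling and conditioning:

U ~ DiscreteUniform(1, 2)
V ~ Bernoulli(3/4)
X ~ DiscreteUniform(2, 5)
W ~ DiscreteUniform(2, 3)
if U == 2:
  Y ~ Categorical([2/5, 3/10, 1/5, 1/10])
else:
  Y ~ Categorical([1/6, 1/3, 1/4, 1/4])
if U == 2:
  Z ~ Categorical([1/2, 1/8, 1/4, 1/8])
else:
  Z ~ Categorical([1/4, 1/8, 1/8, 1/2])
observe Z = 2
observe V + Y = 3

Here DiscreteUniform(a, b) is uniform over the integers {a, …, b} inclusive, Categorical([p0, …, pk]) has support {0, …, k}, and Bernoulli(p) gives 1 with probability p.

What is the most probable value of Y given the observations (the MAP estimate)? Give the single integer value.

argmax_v P(Y = v | obs) = 2

Enumerate traces; 32 have nonzero weight after conditioning:
  (U=1, V=0, X=2, W=2, Y=3, Z=2) weight 1/2048
  (U=1, V=0, X=2, W=3, Y=3, Z=2) weight 1/2048
  (U=1, V=0, X=3, W=2, Y=3, Z=2) weight 1/2048
  (U=1, V=0, X=3, W=3, Y=3, Z=2) weight 1/2048
  (U=1, V=0, X=4, W=2, Y=3, Z=2) weight 1/2048
  (U=1, V=0, X=4, W=3, Y=3, Z=2) weight 1/2048
  (U=1, V=0, X=5, W=2, Y=3, Z=2) weight 1/2048
  (U=1, V=0, X=5, W=3, Y=3, Z=2) weight 1/2048
  (U=1, V=1, X=2, W=2, Y=2, Z=2) weight 3/2048
  … 23 more
Group by Y:
  weight(Y=2) = 39/1280
  weight(Y=3) = 9/1280
Total weight = 39/1280 + 9/1280 = 3/80
P(Y=2 | obs) = 39/1280 / 3/80 = 13/16
P(Y=3 | obs) = 9/1280 / 3/80 = 3/16
argmax = 2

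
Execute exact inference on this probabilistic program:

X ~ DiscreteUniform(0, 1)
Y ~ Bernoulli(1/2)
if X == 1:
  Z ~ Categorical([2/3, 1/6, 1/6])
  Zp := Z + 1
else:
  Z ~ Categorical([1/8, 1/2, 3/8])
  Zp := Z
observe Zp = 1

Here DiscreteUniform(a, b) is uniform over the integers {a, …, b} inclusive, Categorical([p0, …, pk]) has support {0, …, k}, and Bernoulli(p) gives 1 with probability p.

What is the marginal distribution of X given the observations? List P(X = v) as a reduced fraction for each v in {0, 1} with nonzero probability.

P(X=0) = 3/7, P(X=1) = 4/7

Enumerate traces; 4 have nonzero weight after conditioning:
  (X=0, Y=0, Z=1) weight 1/8
  (X=0, Y=1, Z=1) weight 1/8
  (X=1, Y=0, Z=0) weight 1/6
  (X=1, Y=1, Z=0) weight 1/6
Group by X:
  weight(X=0) = 1/4
  weight(X=1) = 1/3
Total weight = 1/4 + 1/3 = 7/12
P(X=0 | obs) = 1/4 / 7/12 = 3/7
P(X=1 | obs) = 1/3 / 7/12 = 4/7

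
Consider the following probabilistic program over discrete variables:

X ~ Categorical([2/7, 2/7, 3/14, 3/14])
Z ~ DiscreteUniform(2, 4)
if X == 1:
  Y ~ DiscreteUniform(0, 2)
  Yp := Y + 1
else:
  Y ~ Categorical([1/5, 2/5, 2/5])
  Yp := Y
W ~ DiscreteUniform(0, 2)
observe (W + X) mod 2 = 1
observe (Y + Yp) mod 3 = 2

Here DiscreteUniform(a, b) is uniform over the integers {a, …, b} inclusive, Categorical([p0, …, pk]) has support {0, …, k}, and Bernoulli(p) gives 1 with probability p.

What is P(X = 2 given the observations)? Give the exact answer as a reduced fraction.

Enumerate traces; 18 have nonzero weight after conditioning:
  (X=0, Z=2, Y=1, W=1) weight 4/315
  (X=0, Z=3, Y=1, W=1) weight 4/315
  (X=0, Z=4, Y=1, W=1) weight 4/315
  (X=1, Z=2, Y=2, W=0) weight 2/189
  (X=1, Z=2, Y=2, W=2) weight 2/189
  (X=1, Z=3, Y=2, W=0) weight 2/189
  (X=1, Z=3, Y=2, W=2) weight 2/189
  (X=1, Z=4, Y=2, W=0) weight 2/189
  (X=2, Z=2, Y=1, W=1) weight 1/105
  (X=3, Z=2, Y=1, W=0) weight 1/105
  … 8 more
Group by X:
  weight(X=0) = 4/105
  weight(X=1) = 4/63
  weight(X=2) = 1/35
  weight(X=3) = 2/35
Total weight = 4/105 + 4/63 + 1/35 + 2/35 = 59/315
P(X=0 | obs) = 4/105 / 59/315 = 12/59
P(X=1 | obs) = 4/63 / 59/315 = 20/59
P(X=2 | obs) = 1/35 / 59/315 = 9/59
P(X=3 | obs) = 2/35 / 59/315 = 18/59

P(X = 2 | obs) = 9/59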